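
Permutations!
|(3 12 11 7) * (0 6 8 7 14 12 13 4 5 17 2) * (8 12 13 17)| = 13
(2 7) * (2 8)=(2 7 8)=[0, 1, 7, 3, 4, 5, 6, 8, 2]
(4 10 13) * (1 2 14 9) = (1 2 14 9)(4 10 13) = [0, 2, 14, 3, 10, 5, 6, 7, 8, 1, 13, 11, 12, 4, 9]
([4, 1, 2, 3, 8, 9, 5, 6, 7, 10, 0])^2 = [8, 1, 2, 3, 7, 10, 9, 5, 6, 0, 4]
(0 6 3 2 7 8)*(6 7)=(0 7 8)(2 6 3)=[7, 1, 6, 2, 4, 5, 3, 8, 0]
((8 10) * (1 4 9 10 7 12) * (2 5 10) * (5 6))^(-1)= (1 12 7 8 10 5 6 2 9 4)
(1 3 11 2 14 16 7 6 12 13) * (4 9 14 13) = (1 3 11 2 13)(4 9 14 16 7 6 12) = [0, 3, 13, 11, 9, 5, 12, 6, 8, 14, 10, 2, 4, 1, 16, 15, 7]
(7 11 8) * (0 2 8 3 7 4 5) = (0 2 8 4 5)(3 7 11) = [2, 1, 8, 7, 5, 0, 6, 11, 4, 9, 10, 3]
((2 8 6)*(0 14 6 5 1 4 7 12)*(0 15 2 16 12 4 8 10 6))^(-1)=(0 14)(1 5 8)(2 15 12 16 6 10)(4 7)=((0 14)(1 8 5)(2 10 6 16 12 15)(4 7))^(-1)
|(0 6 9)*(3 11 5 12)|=|(0 6 9)(3 11 5 12)|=12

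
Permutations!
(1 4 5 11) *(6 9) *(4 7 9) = (1 7 9 6 4 5 11) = [0, 7, 2, 3, 5, 11, 4, 9, 8, 6, 10, 1]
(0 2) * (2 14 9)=(0 14 9 2)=[14, 1, 0, 3, 4, 5, 6, 7, 8, 2, 10, 11, 12, 13, 9]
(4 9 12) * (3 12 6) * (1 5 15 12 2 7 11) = [0, 5, 7, 2, 9, 15, 3, 11, 8, 6, 10, 1, 4, 13, 14, 12] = (1 5 15 12 4 9 6 3 2 7 11)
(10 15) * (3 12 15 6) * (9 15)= [0, 1, 2, 12, 4, 5, 3, 7, 8, 15, 6, 11, 9, 13, 14, 10]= (3 12 9 15 10 6)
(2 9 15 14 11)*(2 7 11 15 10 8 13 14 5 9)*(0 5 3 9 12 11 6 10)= [5, 1, 2, 9, 4, 12, 10, 6, 13, 0, 8, 7, 11, 14, 15, 3]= (0 5 12 11 7 6 10 8 13 14 15 3 9)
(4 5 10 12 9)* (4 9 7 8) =(4 5 10 12 7 8) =[0, 1, 2, 3, 5, 10, 6, 8, 4, 9, 12, 11, 7]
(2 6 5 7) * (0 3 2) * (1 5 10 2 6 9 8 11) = (0 3 6 10 2 9 8 11 1 5 7) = [3, 5, 9, 6, 4, 7, 10, 0, 11, 8, 2, 1]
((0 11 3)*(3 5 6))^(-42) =((0 11 5 6 3))^(-42) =(0 6 11 3 5)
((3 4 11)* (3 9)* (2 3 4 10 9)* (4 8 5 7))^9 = (11)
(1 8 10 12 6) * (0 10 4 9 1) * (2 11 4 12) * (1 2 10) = (0 1 8 12 6)(2 11 4 9) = [1, 8, 11, 3, 9, 5, 0, 7, 12, 2, 10, 4, 6]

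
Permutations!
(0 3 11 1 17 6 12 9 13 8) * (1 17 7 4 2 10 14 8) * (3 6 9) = (0 6 12 3 11 17 9 13 1 7 4 2 10 14 8) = [6, 7, 10, 11, 2, 5, 12, 4, 0, 13, 14, 17, 3, 1, 8, 15, 16, 9]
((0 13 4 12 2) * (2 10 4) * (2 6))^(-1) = ((0 13 6 2)(4 12 10))^(-1) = (0 2 6 13)(4 10 12)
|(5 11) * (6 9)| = 2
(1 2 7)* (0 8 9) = (0 8 9)(1 2 7) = [8, 2, 7, 3, 4, 5, 6, 1, 9, 0]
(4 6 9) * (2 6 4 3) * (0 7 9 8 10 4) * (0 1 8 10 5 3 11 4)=(0 7 9 11 4 1 8 5 3 2 6 10)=[7, 8, 6, 2, 1, 3, 10, 9, 5, 11, 0, 4]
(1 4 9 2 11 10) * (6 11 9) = (1 4 6 11 10)(2 9) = [0, 4, 9, 3, 6, 5, 11, 7, 8, 2, 1, 10]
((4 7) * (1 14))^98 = ((1 14)(4 7))^98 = (14)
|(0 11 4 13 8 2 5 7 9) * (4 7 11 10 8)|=8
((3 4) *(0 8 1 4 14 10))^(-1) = ((0 8 1 4 3 14 10))^(-1) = (0 10 14 3 4 1 8)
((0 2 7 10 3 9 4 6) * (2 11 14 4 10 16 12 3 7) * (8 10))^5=((0 11 14 4 6)(3 9 8 10 7 16 12))^5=(3 16 10 9 12 7 8)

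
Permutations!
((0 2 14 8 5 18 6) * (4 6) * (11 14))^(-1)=(0 6 4 18 5 8 14 11 2)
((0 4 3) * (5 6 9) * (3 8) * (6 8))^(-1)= (0 3 8 5 9 6 4)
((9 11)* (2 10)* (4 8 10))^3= ((2 4 8 10)(9 11))^3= (2 10 8 4)(9 11)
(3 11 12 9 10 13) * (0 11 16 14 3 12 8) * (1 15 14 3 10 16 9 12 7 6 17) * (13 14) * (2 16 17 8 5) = [11, 15, 16, 9, 4, 2, 8, 6, 0, 17, 14, 5, 12, 7, 10, 13, 3, 1] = (0 11 5 2 16 3 9 17 1 15 13 7 6 8)(10 14)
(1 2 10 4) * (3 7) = (1 2 10 4)(3 7) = [0, 2, 10, 7, 1, 5, 6, 3, 8, 9, 4]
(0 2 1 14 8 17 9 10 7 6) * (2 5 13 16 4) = (0 5 13 16 4 2 1 14 8 17 9 10 7 6) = [5, 14, 1, 3, 2, 13, 0, 6, 17, 10, 7, 11, 12, 16, 8, 15, 4, 9]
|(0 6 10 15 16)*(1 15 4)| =7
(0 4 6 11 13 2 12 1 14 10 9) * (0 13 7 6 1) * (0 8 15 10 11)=(0 4 1 14 11 7 6)(2 12 8 15 10 9 13)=[4, 14, 12, 3, 1, 5, 0, 6, 15, 13, 9, 7, 8, 2, 11, 10]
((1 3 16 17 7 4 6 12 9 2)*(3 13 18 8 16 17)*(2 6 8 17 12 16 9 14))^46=((1 13 18 17 7 4 8 9 6 16 3 12 14 2))^46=(1 7 6 14 18 8 3)(2 17 9 12 13 4 16)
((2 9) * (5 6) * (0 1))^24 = (9)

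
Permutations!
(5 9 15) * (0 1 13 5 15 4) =(15)(0 1 13 5 9 4) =[1, 13, 2, 3, 0, 9, 6, 7, 8, 4, 10, 11, 12, 5, 14, 15]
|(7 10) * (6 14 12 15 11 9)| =|(6 14 12 15 11 9)(7 10)| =6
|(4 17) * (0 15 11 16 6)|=|(0 15 11 16 6)(4 17)|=10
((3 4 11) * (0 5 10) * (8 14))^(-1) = ((0 5 10)(3 4 11)(8 14))^(-1) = (0 10 5)(3 11 4)(8 14)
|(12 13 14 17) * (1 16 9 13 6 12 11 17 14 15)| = 10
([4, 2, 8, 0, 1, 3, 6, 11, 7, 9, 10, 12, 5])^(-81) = [3, 4, 1, 5, 0, 12, 6, 8, 2, 9, 10, 7, 11]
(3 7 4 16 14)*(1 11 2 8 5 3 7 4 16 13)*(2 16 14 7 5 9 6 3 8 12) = (1 11 16 7 14 5 8 9 6 3 4 13)(2 12) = [0, 11, 12, 4, 13, 8, 3, 14, 9, 6, 10, 16, 2, 1, 5, 15, 7]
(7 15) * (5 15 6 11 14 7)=(5 15)(6 11 14 7)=[0, 1, 2, 3, 4, 15, 11, 6, 8, 9, 10, 14, 12, 13, 7, 5]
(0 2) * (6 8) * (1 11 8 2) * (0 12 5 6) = (0 1 11 8)(2 12 5 6) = [1, 11, 12, 3, 4, 6, 2, 7, 0, 9, 10, 8, 5]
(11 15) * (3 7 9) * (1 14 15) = (1 14 15 11)(3 7 9) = [0, 14, 2, 7, 4, 5, 6, 9, 8, 3, 10, 1, 12, 13, 15, 11]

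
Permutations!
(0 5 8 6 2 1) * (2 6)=(0 5 8 2 1)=[5, 0, 1, 3, 4, 8, 6, 7, 2]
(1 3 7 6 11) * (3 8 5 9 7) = [0, 8, 2, 3, 4, 9, 11, 6, 5, 7, 10, 1] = (1 8 5 9 7 6 11)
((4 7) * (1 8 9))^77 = (1 9 8)(4 7)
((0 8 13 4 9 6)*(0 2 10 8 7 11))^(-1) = ((0 7 11)(2 10 8 13 4 9 6))^(-1) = (0 11 7)(2 6 9 4 13 8 10)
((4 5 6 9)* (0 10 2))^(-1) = (0 2 10)(4 9 6 5)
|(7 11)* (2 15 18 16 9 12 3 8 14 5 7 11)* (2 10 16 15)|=|(3 8 14 5 7 10 16 9 12)(15 18)|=18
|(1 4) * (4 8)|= |(1 8 4)|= 3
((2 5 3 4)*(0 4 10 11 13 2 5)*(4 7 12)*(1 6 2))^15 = ((0 7 12 4 5 3 10 11 13 1 6 2))^15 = (0 4 10 1)(2 12 3 13)(5 11 6 7)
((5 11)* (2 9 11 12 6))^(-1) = ((2 9 11 5 12 6))^(-1) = (2 6 12 5 11 9)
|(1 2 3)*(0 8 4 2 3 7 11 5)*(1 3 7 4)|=|(0 8 1 7 11 5)(2 4)|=6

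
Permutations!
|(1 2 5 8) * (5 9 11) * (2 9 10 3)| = |(1 9 11 5 8)(2 10 3)| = 15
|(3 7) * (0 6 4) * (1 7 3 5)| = |(0 6 4)(1 7 5)| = 3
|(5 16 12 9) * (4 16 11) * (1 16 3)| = 8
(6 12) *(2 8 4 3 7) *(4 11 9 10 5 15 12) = (2 8 11 9 10 5 15 12 6 4 3 7) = [0, 1, 8, 7, 3, 15, 4, 2, 11, 10, 5, 9, 6, 13, 14, 12]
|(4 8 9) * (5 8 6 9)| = 6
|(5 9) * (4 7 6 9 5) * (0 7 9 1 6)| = |(0 7)(1 6)(4 9)| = 2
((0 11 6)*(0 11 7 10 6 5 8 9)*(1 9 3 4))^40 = (0 3 6 9 8 10 1 5 7 4 11)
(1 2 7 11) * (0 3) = [3, 2, 7, 0, 4, 5, 6, 11, 8, 9, 10, 1] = (0 3)(1 2 7 11)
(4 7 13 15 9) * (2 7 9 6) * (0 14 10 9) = (0 14 10 9 4)(2 7 13 15 6) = [14, 1, 7, 3, 0, 5, 2, 13, 8, 4, 9, 11, 12, 15, 10, 6]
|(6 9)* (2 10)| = 2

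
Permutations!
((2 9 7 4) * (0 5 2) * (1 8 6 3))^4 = (0 7 2)(4 9 5)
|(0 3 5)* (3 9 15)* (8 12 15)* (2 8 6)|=9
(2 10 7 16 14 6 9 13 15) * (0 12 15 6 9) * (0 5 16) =(0 12 15 2 10 7)(5 16 14 9 13 6) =[12, 1, 10, 3, 4, 16, 5, 0, 8, 13, 7, 11, 15, 6, 9, 2, 14]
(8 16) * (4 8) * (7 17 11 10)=(4 8 16)(7 17 11 10)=[0, 1, 2, 3, 8, 5, 6, 17, 16, 9, 7, 10, 12, 13, 14, 15, 4, 11]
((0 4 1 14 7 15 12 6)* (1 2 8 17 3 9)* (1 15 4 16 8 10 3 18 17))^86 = ((0 16 8 1 14 7 4 2 10 3 9 15 12 6)(17 18))^86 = (18)(0 8 14 4 10 9 12)(1 7 2 3 15 6 16)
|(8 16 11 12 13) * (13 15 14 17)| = 8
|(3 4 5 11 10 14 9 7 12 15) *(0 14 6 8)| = 13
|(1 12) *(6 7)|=|(1 12)(6 7)|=2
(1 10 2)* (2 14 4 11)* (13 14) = (1 10 13 14 4 11 2) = [0, 10, 1, 3, 11, 5, 6, 7, 8, 9, 13, 2, 12, 14, 4]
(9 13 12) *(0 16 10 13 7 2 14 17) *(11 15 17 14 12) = [16, 1, 12, 3, 4, 5, 6, 2, 8, 7, 13, 15, 9, 11, 14, 17, 10, 0] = (0 16 10 13 11 15 17)(2 12 9 7)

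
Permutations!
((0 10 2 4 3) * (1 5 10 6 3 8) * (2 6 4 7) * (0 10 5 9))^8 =(0 1 4 9 8)(3 6 10)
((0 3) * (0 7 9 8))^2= (0 7 8 3 9)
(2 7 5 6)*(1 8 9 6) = (1 8 9 6 2 7 5) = [0, 8, 7, 3, 4, 1, 2, 5, 9, 6]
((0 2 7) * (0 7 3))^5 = (7)(0 3 2)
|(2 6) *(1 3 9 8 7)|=10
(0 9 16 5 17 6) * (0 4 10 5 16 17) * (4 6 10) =(0 9 17 10 5) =[9, 1, 2, 3, 4, 0, 6, 7, 8, 17, 5, 11, 12, 13, 14, 15, 16, 10]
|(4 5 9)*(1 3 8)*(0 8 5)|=7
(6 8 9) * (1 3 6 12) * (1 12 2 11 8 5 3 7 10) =(12)(1 7 10)(2 11 8 9)(3 6 5) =[0, 7, 11, 6, 4, 3, 5, 10, 9, 2, 1, 8, 12]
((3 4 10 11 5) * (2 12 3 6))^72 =(12) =((2 12 3 4 10 11 5 6))^72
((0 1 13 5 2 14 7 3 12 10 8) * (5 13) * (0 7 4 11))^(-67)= ((0 1 5 2 14 4 11)(3 12 10 8 7))^(-67)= (0 2 11 5 4 1 14)(3 8 12 7 10)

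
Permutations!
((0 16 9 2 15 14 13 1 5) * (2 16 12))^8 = ((0 12 2 15 14 13 1 5)(9 16))^8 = (16)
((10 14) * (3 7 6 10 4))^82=((3 7 6 10 14 4))^82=(3 14 6)(4 10 7)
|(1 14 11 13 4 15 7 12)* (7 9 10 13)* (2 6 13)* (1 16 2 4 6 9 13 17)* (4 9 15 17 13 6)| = |(1 14 11 7 12 16 2 15 6 13 4 17)(9 10)| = 12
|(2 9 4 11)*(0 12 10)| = 12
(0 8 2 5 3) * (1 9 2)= (0 8 1 9 2 5 3)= [8, 9, 5, 0, 4, 3, 6, 7, 1, 2]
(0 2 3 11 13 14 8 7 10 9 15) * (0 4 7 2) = (2 3 11 13 14 8)(4 7 10 9 15) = [0, 1, 3, 11, 7, 5, 6, 10, 2, 15, 9, 13, 12, 14, 8, 4]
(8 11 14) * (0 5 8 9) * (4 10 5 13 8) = (0 13 8 11 14 9)(4 10 5) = [13, 1, 2, 3, 10, 4, 6, 7, 11, 0, 5, 14, 12, 8, 9]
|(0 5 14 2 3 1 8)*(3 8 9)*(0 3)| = 8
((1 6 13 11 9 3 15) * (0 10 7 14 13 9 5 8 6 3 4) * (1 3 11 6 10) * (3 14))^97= ((0 1 11 5 8 10 7 3 15 14 13 6 9 4))^97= (0 4 9 6 13 14 15 3 7 10 8 5 11 1)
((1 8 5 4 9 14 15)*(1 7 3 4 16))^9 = (1 8 5 16)(3 14)(4 15)(7 9)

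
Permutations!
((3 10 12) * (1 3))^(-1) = (1 12 10 3)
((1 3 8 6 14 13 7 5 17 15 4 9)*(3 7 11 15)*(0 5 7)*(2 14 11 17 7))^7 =((0 5 7 2 14 13 17 3 8 6 11 15 4 9 1))^7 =(0 3 1 17 9 13 4 14 15 2 11 7 6 5 8)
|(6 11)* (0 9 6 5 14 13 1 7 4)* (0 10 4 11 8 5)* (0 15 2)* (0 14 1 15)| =|(0 9 6 8 5 1 7 11)(2 14 13 15)(4 10)| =8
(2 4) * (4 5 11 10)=(2 5 11 10 4)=[0, 1, 5, 3, 2, 11, 6, 7, 8, 9, 4, 10]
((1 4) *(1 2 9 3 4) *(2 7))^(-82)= (2 4 9 7 3)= ((2 9 3 4 7))^(-82)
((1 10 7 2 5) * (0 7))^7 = (0 7 2 5 1 10)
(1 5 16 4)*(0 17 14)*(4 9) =(0 17 14)(1 5 16 9 4) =[17, 5, 2, 3, 1, 16, 6, 7, 8, 4, 10, 11, 12, 13, 0, 15, 9, 14]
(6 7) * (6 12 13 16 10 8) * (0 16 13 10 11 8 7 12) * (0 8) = (0 16 11)(6 12 10 7 8) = [16, 1, 2, 3, 4, 5, 12, 8, 6, 9, 7, 0, 10, 13, 14, 15, 11]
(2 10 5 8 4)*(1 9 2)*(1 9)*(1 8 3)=[0, 8, 10, 1, 9, 3, 6, 7, 4, 2, 5]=(1 8 4 9 2 10 5 3)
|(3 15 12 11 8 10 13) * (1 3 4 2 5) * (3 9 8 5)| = 12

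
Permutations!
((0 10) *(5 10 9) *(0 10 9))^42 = (10)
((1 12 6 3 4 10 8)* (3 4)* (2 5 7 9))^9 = ((1 12 6 4 10 8)(2 5 7 9))^9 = (1 4)(2 5 7 9)(6 8)(10 12)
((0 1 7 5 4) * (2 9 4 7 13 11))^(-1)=(0 4 9 2 11 13 1)(5 7)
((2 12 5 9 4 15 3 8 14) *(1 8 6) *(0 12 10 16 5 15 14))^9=(0 15 6 8 12 3 1)(2 16 9 14 10 5 4)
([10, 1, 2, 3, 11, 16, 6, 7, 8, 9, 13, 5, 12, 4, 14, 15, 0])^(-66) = (0 11 10 5 13 16 4)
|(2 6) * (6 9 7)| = 4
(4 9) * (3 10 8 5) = [0, 1, 2, 10, 9, 3, 6, 7, 5, 4, 8] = (3 10 8 5)(4 9)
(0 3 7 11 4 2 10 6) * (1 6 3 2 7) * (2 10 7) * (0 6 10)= (1 10 3)(2 7 11 4)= [0, 10, 7, 1, 2, 5, 6, 11, 8, 9, 3, 4]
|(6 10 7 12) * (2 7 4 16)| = 7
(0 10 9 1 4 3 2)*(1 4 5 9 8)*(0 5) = (0 10 8 1)(2 5 9 4 3) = [10, 0, 5, 2, 3, 9, 6, 7, 1, 4, 8]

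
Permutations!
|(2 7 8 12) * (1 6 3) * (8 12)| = 3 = |(1 6 3)(2 7 12)|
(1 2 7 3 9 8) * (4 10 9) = [0, 2, 7, 4, 10, 5, 6, 3, 1, 8, 9] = (1 2 7 3 4 10 9 8)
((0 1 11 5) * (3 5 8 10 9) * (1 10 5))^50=((0 10 9 3 1 11 8 5))^50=(0 9 1 8)(3 11 5 10)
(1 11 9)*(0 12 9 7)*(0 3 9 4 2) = (0 12 4 2)(1 11 7 3 9) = [12, 11, 0, 9, 2, 5, 6, 3, 8, 1, 10, 7, 4]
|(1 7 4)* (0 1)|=4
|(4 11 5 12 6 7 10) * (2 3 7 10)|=6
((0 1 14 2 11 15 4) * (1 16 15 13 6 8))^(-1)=((0 16 15 4)(1 14 2 11 13 6 8))^(-1)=(0 4 15 16)(1 8 6 13 11 2 14)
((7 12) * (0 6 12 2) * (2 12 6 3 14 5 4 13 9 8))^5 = ((0 3 14 5 4 13 9 8 2)(7 12))^5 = (0 13 3 9 14 8 5 2 4)(7 12)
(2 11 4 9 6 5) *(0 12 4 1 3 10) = (0 12 4 9 6 5 2 11 1 3 10) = [12, 3, 11, 10, 9, 2, 5, 7, 8, 6, 0, 1, 4]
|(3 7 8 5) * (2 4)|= 4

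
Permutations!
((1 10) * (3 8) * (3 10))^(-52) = ((1 3 8 10))^(-52) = (10)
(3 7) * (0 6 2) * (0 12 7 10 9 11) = (0 6 2 12 7 3 10 9 11) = [6, 1, 12, 10, 4, 5, 2, 3, 8, 11, 9, 0, 7]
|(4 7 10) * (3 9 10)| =5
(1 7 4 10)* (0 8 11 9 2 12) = (0 8 11 9 2 12)(1 7 4 10) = [8, 7, 12, 3, 10, 5, 6, 4, 11, 2, 1, 9, 0]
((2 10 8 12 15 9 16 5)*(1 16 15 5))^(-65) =((1 16)(2 10 8 12 5)(9 15))^(-65) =(1 16)(9 15)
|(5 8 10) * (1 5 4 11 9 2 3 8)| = 14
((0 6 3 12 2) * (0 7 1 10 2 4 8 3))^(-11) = ((0 6)(1 10 2 7)(3 12 4 8))^(-11) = (0 6)(1 10 2 7)(3 12 4 8)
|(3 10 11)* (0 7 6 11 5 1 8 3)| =20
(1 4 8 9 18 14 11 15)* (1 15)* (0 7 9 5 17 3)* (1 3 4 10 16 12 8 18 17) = (0 7 9 17 4 18 14 11 3)(1 10 16 12 8 5) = [7, 10, 2, 0, 18, 1, 6, 9, 5, 17, 16, 3, 8, 13, 11, 15, 12, 4, 14]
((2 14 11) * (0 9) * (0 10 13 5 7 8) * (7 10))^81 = (14)(0 9 7 8)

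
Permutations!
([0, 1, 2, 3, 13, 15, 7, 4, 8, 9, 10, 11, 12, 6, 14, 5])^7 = [0, 1, 2, 3, 7, 15, 13, 6, 8, 9, 10, 11, 12, 4, 14, 5]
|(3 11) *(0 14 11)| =4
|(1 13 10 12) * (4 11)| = 4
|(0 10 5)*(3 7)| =6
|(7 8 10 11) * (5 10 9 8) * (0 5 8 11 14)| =4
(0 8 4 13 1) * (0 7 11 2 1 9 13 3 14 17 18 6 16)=(0 8 4 3 14 17 18 6 16)(1 7 11 2)(9 13)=[8, 7, 1, 14, 3, 5, 16, 11, 4, 13, 10, 2, 12, 9, 17, 15, 0, 18, 6]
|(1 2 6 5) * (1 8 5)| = |(1 2 6)(5 8)| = 6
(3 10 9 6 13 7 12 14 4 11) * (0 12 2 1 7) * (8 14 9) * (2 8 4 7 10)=(0 12 9 6 13)(1 10 4 11 3 2)(7 8 14)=[12, 10, 1, 2, 11, 5, 13, 8, 14, 6, 4, 3, 9, 0, 7]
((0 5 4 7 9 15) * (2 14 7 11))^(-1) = (0 15 9 7 14 2 11 4 5)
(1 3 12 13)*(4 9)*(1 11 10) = (1 3 12 13 11 10)(4 9) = [0, 3, 2, 12, 9, 5, 6, 7, 8, 4, 1, 10, 13, 11]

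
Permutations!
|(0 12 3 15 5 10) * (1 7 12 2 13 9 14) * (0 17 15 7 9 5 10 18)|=15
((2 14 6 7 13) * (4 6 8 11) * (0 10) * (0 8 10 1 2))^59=((0 1 2 14 10 8 11 4 6 7 13))^59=(0 10 6 1 8 7 2 11 13 14 4)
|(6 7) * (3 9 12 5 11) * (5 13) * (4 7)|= |(3 9 12 13 5 11)(4 7 6)|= 6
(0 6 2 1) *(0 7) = [6, 7, 1, 3, 4, 5, 2, 0] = (0 6 2 1 7)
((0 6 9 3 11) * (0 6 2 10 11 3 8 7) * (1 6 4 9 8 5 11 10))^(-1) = (0 7 8 6 1 2)(4 11 5 9)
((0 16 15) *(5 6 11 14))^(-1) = (0 15 16)(5 14 11 6)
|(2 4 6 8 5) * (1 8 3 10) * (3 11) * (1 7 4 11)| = |(1 8 5 2 11 3 10 7 4 6)| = 10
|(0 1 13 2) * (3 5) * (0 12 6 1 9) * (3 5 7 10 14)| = |(0 9)(1 13 2 12 6)(3 7 10 14)| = 20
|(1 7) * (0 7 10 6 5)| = 6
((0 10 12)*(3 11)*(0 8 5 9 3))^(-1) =(0 11 3 9 5 8 12 10)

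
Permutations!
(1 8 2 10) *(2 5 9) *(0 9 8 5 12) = (0 9 2 10 1 5 8 12) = [9, 5, 10, 3, 4, 8, 6, 7, 12, 2, 1, 11, 0]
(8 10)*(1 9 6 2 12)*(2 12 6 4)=[0, 9, 6, 3, 2, 5, 12, 7, 10, 4, 8, 11, 1]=(1 9 4 2 6 12)(8 10)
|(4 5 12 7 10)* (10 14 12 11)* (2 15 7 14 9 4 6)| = 18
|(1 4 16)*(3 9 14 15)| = |(1 4 16)(3 9 14 15)| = 12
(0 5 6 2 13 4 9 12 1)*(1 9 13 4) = (0 5 6 2 4 13 1)(9 12) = [5, 0, 4, 3, 13, 6, 2, 7, 8, 12, 10, 11, 9, 1]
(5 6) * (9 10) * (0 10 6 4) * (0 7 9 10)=[0, 1, 2, 3, 7, 4, 5, 9, 8, 6, 10]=(10)(4 7 9 6 5)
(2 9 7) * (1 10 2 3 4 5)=(1 10 2 9 7 3 4 5)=[0, 10, 9, 4, 5, 1, 6, 3, 8, 7, 2]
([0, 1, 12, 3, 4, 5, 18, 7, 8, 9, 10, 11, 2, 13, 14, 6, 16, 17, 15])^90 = (18)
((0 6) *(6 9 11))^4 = (11)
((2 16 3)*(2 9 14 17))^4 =(2 14 3)(9 16 17)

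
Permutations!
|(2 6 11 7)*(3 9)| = |(2 6 11 7)(3 9)| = 4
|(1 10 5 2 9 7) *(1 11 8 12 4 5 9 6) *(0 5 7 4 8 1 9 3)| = 22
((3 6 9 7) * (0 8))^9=((0 8)(3 6 9 7))^9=(0 8)(3 6 9 7)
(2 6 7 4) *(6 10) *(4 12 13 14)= (2 10 6 7 12 13 14 4)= [0, 1, 10, 3, 2, 5, 7, 12, 8, 9, 6, 11, 13, 14, 4]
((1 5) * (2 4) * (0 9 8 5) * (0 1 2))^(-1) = ((0 9 8 5 2 4))^(-1) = (0 4 2 5 8 9)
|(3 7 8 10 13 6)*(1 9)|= |(1 9)(3 7 8 10 13 6)|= 6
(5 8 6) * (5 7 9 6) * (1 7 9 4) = (1 7 4)(5 8)(6 9) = [0, 7, 2, 3, 1, 8, 9, 4, 5, 6]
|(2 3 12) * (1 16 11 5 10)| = 15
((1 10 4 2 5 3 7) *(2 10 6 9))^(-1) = (1 7 3 5 2 9 6)(4 10)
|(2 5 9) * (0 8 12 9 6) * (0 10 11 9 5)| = 9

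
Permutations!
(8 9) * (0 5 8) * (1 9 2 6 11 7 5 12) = (0 12 1 9)(2 6 11 7 5 8) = [12, 9, 6, 3, 4, 8, 11, 5, 2, 0, 10, 7, 1]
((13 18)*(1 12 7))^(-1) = (1 7 12)(13 18)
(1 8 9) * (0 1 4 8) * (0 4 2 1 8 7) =(0 8 9 2 1 4 7) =[8, 4, 1, 3, 7, 5, 6, 0, 9, 2]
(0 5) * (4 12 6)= (0 5)(4 12 6)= [5, 1, 2, 3, 12, 0, 4, 7, 8, 9, 10, 11, 6]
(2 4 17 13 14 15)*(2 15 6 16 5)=[0, 1, 4, 3, 17, 2, 16, 7, 8, 9, 10, 11, 12, 14, 6, 15, 5, 13]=(2 4 17 13 14 6 16 5)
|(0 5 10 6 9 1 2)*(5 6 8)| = |(0 6 9 1 2)(5 10 8)| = 15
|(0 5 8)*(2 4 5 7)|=|(0 7 2 4 5 8)|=6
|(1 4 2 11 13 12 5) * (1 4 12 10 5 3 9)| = 12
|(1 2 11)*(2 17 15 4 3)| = 7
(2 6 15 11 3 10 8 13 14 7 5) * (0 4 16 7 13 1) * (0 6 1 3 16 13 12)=(0 4 13 14 12)(1 6 15 11 16 7 5 2)(3 10 8)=[4, 6, 1, 10, 13, 2, 15, 5, 3, 9, 8, 16, 0, 14, 12, 11, 7]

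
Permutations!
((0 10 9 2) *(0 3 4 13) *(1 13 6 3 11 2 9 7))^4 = (0 13 1 7 10)(3 4 6)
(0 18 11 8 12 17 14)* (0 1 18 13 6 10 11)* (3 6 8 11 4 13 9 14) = (0 9 14 1 18)(3 6 10 4 13 8 12 17) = [9, 18, 2, 6, 13, 5, 10, 7, 12, 14, 4, 11, 17, 8, 1, 15, 16, 3, 0]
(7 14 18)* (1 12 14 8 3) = (1 12 14 18 7 8 3) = [0, 12, 2, 1, 4, 5, 6, 8, 3, 9, 10, 11, 14, 13, 18, 15, 16, 17, 7]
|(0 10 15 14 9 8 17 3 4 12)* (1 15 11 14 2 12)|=13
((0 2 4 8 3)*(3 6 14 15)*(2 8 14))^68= ((0 8 6 2 4 14 15 3))^68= (0 4)(2 3)(6 15)(8 14)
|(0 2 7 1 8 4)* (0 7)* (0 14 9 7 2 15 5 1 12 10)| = |(0 15 5 1 8 4 2 14 9 7 12 10)| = 12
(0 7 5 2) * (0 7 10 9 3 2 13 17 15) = (0 10 9 3 2 7 5 13 17 15) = [10, 1, 7, 2, 4, 13, 6, 5, 8, 3, 9, 11, 12, 17, 14, 0, 16, 15]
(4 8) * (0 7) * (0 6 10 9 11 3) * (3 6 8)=[7, 1, 2, 0, 3, 5, 10, 8, 4, 11, 9, 6]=(0 7 8 4 3)(6 10 9 11)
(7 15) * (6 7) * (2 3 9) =(2 3 9)(6 7 15) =[0, 1, 3, 9, 4, 5, 7, 15, 8, 2, 10, 11, 12, 13, 14, 6]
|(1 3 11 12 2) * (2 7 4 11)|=|(1 3 2)(4 11 12 7)|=12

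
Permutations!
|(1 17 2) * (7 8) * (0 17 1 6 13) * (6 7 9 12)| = 9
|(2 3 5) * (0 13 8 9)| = 12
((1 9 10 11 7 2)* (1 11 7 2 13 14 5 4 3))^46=((1 9 10 7 13 14 5 4 3)(2 11))^46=(1 9 10 7 13 14 5 4 3)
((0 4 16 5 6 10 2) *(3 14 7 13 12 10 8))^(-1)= (0 2 10 12 13 7 14 3 8 6 5 16 4)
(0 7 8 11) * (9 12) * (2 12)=(0 7 8 11)(2 12 9)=[7, 1, 12, 3, 4, 5, 6, 8, 11, 2, 10, 0, 9]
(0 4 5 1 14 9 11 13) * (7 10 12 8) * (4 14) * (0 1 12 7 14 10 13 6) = [10, 4, 2, 3, 5, 12, 0, 13, 14, 11, 7, 6, 8, 1, 9] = (0 10 7 13 1 4 5 12 8 14 9 11 6)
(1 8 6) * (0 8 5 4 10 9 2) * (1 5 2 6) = (0 8 1 2)(4 10 9 6 5) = [8, 2, 0, 3, 10, 4, 5, 7, 1, 6, 9]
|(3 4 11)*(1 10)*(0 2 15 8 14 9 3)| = |(0 2 15 8 14 9 3 4 11)(1 10)| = 18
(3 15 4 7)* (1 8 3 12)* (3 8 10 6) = (1 10 6 3 15 4 7 12) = [0, 10, 2, 15, 7, 5, 3, 12, 8, 9, 6, 11, 1, 13, 14, 4]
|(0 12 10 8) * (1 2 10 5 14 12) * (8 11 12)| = |(0 1 2 10 11 12 5 14 8)| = 9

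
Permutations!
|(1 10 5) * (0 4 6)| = 3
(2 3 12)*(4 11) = (2 3 12)(4 11) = [0, 1, 3, 12, 11, 5, 6, 7, 8, 9, 10, 4, 2]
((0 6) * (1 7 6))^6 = ((0 1 7 6))^6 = (0 7)(1 6)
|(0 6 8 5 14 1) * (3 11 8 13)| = 9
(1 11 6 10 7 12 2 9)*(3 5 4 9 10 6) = (1 11 3 5 4 9)(2 10 7 12) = [0, 11, 10, 5, 9, 4, 6, 12, 8, 1, 7, 3, 2]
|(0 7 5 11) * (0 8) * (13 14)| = |(0 7 5 11 8)(13 14)| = 10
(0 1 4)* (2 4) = (0 1 2 4) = [1, 2, 4, 3, 0]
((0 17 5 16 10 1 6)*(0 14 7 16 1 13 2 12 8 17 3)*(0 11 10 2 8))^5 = (0 8 14)(1 2 10)(3 17 7)(5 16 11)(6 12 13)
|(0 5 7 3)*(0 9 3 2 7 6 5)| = 2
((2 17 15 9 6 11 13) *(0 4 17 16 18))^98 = ((0 4 17 15 9 6 11 13 2 16 18))^98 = (0 18 16 2 13 11 6 9 15 17 4)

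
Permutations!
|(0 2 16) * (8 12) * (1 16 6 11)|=|(0 2 6 11 1 16)(8 12)|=6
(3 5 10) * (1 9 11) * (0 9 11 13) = (0 9 13)(1 11)(3 5 10) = [9, 11, 2, 5, 4, 10, 6, 7, 8, 13, 3, 1, 12, 0]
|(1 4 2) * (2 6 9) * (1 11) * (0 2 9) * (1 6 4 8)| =4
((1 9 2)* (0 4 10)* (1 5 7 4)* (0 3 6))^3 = (0 2 4 6 9 7 3 1 5 10)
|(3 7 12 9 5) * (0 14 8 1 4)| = |(0 14 8 1 4)(3 7 12 9 5)| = 5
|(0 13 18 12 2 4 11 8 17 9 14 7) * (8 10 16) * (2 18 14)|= |(0 13 14 7)(2 4 11 10 16 8 17 9)(12 18)|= 8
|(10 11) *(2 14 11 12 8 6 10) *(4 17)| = |(2 14 11)(4 17)(6 10 12 8)| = 12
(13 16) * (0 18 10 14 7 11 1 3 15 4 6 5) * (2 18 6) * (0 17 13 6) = [0, 3, 18, 15, 2, 17, 5, 11, 8, 9, 14, 1, 12, 16, 7, 4, 6, 13, 10] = (1 3 15 4 2 18 10 14 7 11)(5 17 13 16 6)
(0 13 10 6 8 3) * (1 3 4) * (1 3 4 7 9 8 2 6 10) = [13, 4, 6, 0, 3, 5, 2, 9, 7, 8, 10, 11, 12, 1] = (0 13 1 4 3)(2 6)(7 9 8)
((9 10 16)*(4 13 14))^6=((4 13 14)(9 10 16))^6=(16)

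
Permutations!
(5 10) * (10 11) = (5 11 10) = [0, 1, 2, 3, 4, 11, 6, 7, 8, 9, 5, 10]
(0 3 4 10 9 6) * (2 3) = [2, 1, 3, 4, 10, 5, 0, 7, 8, 6, 9] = (0 2 3 4 10 9 6)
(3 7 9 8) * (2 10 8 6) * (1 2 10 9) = (1 2 9 6 10 8 3 7) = [0, 2, 9, 7, 4, 5, 10, 1, 3, 6, 8]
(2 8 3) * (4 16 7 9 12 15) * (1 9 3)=(1 9 12 15 4 16 7 3 2 8)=[0, 9, 8, 2, 16, 5, 6, 3, 1, 12, 10, 11, 15, 13, 14, 4, 7]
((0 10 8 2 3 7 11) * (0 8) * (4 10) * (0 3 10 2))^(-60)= (0 3)(2 11)(4 7)(8 10)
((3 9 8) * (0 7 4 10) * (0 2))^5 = (10)(3 8 9)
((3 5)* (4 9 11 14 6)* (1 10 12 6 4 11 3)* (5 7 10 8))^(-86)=((1 8 5)(3 7 10 12 6 11 14 4 9))^(-86)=(1 8 5)(3 6 9 12 4 10 14 7 11)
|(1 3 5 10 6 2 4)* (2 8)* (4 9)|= |(1 3 5 10 6 8 2 9 4)|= 9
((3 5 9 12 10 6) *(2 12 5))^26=(2 12 10 6 3)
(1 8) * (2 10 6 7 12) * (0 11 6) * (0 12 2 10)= (0 11 6 7 2)(1 8)(10 12)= [11, 8, 0, 3, 4, 5, 7, 2, 1, 9, 12, 6, 10]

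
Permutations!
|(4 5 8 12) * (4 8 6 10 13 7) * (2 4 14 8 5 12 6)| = |(2 4 12 5)(6 10 13 7 14 8)| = 12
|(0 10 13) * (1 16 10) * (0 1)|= |(1 16 10 13)|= 4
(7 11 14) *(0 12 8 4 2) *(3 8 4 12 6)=(0 6 3 8 12 4 2)(7 11 14)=[6, 1, 0, 8, 2, 5, 3, 11, 12, 9, 10, 14, 4, 13, 7]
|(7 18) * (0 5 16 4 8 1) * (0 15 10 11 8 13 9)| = 30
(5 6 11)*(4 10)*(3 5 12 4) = (3 5 6 11 12 4 10) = [0, 1, 2, 5, 10, 6, 11, 7, 8, 9, 3, 12, 4]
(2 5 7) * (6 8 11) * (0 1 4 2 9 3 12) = (0 1 4 2 5 7 9 3 12)(6 8 11) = [1, 4, 5, 12, 2, 7, 8, 9, 11, 3, 10, 6, 0]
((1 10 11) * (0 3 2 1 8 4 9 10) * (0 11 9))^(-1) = (0 4 8 11 1 2 3)(9 10)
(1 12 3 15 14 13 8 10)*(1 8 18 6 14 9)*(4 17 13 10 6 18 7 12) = (18)(1 4 17 13 7 12 3 15 9)(6 14 10 8) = [0, 4, 2, 15, 17, 5, 14, 12, 6, 1, 8, 11, 3, 7, 10, 9, 16, 13, 18]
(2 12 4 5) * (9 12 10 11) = (2 10 11 9 12 4 5) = [0, 1, 10, 3, 5, 2, 6, 7, 8, 12, 11, 9, 4]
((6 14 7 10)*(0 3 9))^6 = (6 7)(10 14)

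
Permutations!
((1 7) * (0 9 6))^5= ((0 9 6)(1 7))^5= (0 6 9)(1 7)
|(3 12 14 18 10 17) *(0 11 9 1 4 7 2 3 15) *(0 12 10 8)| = 15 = |(0 11 9 1 4 7 2 3 10 17 15 12 14 18 8)|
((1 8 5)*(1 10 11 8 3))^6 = ((1 3)(5 10 11 8))^6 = (5 11)(8 10)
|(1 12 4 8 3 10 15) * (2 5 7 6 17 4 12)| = |(1 2 5 7 6 17 4 8 3 10 15)| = 11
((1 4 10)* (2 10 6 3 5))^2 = ((1 4 6 3 5 2 10))^2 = (1 6 5 10 4 3 2)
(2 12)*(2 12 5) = (12)(2 5) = [0, 1, 5, 3, 4, 2, 6, 7, 8, 9, 10, 11, 12]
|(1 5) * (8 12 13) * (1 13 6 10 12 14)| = |(1 5 13 8 14)(6 10 12)| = 15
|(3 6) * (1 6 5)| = 4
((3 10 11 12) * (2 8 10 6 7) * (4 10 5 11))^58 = (2 5 12 6)(3 7 8 11)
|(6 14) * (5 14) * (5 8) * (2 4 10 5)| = 7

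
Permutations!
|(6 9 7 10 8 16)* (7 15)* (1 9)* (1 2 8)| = 20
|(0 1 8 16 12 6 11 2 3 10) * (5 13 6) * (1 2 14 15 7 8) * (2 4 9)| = 30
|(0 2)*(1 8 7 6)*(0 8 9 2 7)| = 7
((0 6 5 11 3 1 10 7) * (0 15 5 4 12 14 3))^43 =(0 10 4 15 14 11 1 6 7 12 5 3)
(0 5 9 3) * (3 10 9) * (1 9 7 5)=(0 1 9 10 7 5 3)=[1, 9, 2, 0, 4, 3, 6, 5, 8, 10, 7]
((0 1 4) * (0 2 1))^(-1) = (1 2 4)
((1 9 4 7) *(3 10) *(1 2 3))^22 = ((1 9 4 7 2 3 10))^22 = (1 9 4 7 2 3 10)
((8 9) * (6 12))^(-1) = (6 12)(8 9)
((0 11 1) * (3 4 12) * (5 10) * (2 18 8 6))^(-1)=((0 11 1)(2 18 8 6)(3 4 12)(5 10))^(-1)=(0 1 11)(2 6 8 18)(3 12 4)(5 10)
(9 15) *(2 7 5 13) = (2 7 5 13)(9 15) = [0, 1, 7, 3, 4, 13, 6, 5, 8, 15, 10, 11, 12, 2, 14, 9]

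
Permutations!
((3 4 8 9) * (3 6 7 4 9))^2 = ((3 9 6 7 4 8))^2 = (3 6 4)(7 8 9)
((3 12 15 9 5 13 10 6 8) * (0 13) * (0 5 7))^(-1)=((0 13 10 6 8 3 12 15 9 7))^(-1)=(0 7 9 15 12 3 8 6 10 13)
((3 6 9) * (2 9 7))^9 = ((2 9 3 6 7))^9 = (2 7 6 3 9)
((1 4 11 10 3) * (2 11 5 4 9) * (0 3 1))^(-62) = ((0 3)(1 9 2 11 10)(4 5))^(-62) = (1 11 9 10 2)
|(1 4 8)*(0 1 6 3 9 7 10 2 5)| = 11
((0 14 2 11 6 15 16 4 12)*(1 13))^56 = (0 2 6 16 12 14 11 15 4)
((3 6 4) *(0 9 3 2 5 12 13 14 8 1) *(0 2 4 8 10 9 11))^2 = ((0 11)(1 2 5 12 13 14 10 9 3 6 8))^2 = (1 5 13 10 3 8 2 12 14 9 6)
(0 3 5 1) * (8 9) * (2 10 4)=(0 3 5 1)(2 10 4)(8 9)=[3, 0, 10, 5, 2, 1, 6, 7, 9, 8, 4]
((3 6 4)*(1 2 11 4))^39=((1 2 11 4 3 6))^39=(1 4)(2 3)(6 11)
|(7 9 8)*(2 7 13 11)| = 6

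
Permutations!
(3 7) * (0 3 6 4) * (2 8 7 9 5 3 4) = (0 4)(2 8 7 6)(3 9 5) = [4, 1, 8, 9, 0, 3, 2, 6, 7, 5]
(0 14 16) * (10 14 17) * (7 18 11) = (0 17 10 14 16)(7 18 11) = [17, 1, 2, 3, 4, 5, 6, 18, 8, 9, 14, 7, 12, 13, 16, 15, 0, 10, 11]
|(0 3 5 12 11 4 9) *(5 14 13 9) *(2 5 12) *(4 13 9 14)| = |(0 3 4 12 11 13 14 9)(2 5)| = 8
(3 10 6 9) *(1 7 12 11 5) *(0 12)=(0 12 11 5 1 7)(3 10 6 9)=[12, 7, 2, 10, 4, 1, 9, 0, 8, 3, 6, 5, 11]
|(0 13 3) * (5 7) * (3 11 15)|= |(0 13 11 15 3)(5 7)|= 10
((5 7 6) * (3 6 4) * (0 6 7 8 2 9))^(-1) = (0 9 2 8 5 6)(3 4 7)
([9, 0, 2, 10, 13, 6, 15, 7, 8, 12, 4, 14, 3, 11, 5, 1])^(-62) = [3, 12, 2, 13, 14, 1, 0, 7, 8, 10, 11, 6, 4, 5, 15, 9]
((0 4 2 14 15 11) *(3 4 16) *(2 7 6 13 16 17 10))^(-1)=(0 11 15 14 2 10 17)(3 16 13 6 7 4)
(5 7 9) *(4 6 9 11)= [0, 1, 2, 3, 6, 7, 9, 11, 8, 5, 10, 4]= (4 6 9 5 7 11)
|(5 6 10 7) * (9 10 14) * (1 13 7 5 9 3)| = |(1 13 7 9 10 5 6 14 3)| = 9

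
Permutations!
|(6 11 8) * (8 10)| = 4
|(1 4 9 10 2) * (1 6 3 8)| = 8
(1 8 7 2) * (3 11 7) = (1 8 3 11 7 2) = [0, 8, 1, 11, 4, 5, 6, 2, 3, 9, 10, 7]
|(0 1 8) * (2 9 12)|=3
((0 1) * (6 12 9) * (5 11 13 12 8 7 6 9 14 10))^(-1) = ((0 1)(5 11 13 12 14 10)(6 8 7))^(-1) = (0 1)(5 10 14 12 13 11)(6 7 8)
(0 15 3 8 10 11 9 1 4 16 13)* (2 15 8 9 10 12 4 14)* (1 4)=(0 8 12 1 14 2 15 3 9 4 16 13)(10 11)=[8, 14, 15, 9, 16, 5, 6, 7, 12, 4, 11, 10, 1, 0, 2, 3, 13]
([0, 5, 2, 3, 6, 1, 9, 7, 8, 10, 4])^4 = (10)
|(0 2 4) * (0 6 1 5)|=|(0 2 4 6 1 5)|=6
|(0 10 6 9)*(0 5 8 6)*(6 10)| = 6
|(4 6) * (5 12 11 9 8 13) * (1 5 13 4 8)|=|(13)(1 5 12 11 9)(4 6 8)|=15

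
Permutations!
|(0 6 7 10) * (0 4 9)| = |(0 6 7 10 4 9)| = 6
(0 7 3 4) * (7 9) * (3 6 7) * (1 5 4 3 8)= (0 9 8 1 5 4)(6 7)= [9, 5, 2, 3, 0, 4, 7, 6, 1, 8]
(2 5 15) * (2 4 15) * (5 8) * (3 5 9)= [0, 1, 8, 5, 15, 2, 6, 7, 9, 3, 10, 11, 12, 13, 14, 4]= (2 8 9 3 5)(4 15)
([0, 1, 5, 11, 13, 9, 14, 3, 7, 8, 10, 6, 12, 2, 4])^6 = [0, 1, 11, 2, 7, 6, 9, 13, 4, 14, 10, 5, 12, 3, 8]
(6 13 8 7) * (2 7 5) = (2 7 6 13 8 5) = [0, 1, 7, 3, 4, 2, 13, 6, 5, 9, 10, 11, 12, 8]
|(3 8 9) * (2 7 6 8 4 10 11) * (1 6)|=|(1 6 8 9 3 4 10 11 2 7)|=10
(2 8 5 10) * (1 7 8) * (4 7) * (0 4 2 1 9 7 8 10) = [4, 2, 9, 3, 8, 0, 6, 10, 5, 7, 1] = (0 4 8 5)(1 2 9 7 10)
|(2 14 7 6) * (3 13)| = |(2 14 7 6)(3 13)| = 4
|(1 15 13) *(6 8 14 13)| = 6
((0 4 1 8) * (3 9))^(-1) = (0 8 1 4)(3 9)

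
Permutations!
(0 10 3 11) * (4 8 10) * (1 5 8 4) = (0 1 5 8 10 3 11) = [1, 5, 2, 11, 4, 8, 6, 7, 10, 9, 3, 0]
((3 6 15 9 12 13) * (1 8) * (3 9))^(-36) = ((1 8)(3 6 15)(9 12 13))^(-36) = (15)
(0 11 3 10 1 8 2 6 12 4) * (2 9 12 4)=(0 11 3 10 1 8 9 12 2 6 4)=[11, 8, 6, 10, 0, 5, 4, 7, 9, 12, 1, 3, 2]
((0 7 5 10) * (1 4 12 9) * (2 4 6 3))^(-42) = (12)(0 5)(7 10)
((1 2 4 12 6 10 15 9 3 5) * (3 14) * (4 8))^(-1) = (1 5 3 14 9 15 10 6 12 4 8 2)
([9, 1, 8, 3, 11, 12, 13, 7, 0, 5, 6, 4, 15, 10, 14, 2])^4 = [15, 1, 5, 3, 4, 8, 13, 7, 12, 2, 6, 11, 0, 10, 14, 9]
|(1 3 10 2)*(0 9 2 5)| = |(0 9 2 1 3 10 5)| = 7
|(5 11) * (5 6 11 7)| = 2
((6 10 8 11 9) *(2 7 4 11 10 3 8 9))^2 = ((2 7 4 11)(3 8 10 9 6))^2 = (2 4)(3 10 6 8 9)(7 11)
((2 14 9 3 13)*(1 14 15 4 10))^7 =(1 4 2 3 14 10 15 13 9)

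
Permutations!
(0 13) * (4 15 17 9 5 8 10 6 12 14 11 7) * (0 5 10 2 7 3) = (0 13 5 8 2 7 4 15 17 9 10 6 12 14 11 3) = [13, 1, 7, 0, 15, 8, 12, 4, 2, 10, 6, 3, 14, 5, 11, 17, 16, 9]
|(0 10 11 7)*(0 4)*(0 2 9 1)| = 8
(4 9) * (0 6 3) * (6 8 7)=(0 8 7 6 3)(4 9)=[8, 1, 2, 0, 9, 5, 3, 6, 7, 4]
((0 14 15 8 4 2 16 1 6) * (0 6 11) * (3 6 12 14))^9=((0 3 6 12 14 15 8 4 2 16 1 11))^9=(0 16 8 12)(1 4 14 3)(2 15 6 11)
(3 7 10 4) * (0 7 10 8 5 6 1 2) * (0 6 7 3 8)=(0 3 10 4 8 5 7)(1 2 6)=[3, 2, 6, 10, 8, 7, 1, 0, 5, 9, 4]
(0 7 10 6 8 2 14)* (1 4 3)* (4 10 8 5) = (0 7 8 2 14)(1 10 6 5 4 3) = [7, 10, 14, 1, 3, 4, 5, 8, 2, 9, 6, 11, 12, 13, 0]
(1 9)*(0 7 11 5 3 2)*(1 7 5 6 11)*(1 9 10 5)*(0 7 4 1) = (1 10 5 3 2 7 9 4)(6 11) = [0, 10, 7, 2, 1, 3, 11, 9, 8, 4, 5, 6]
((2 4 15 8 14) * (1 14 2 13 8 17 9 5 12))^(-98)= (1 14 13 8 2 4 15 17 9 5 12)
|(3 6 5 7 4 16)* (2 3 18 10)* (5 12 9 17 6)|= |(2 3 5 7 4 16 18 10)(6 12 9 17)|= 8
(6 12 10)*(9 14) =(6 12 10)(9 14) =[0, 1, 2, 3, 4, 5, 12, 7, 8, 14, 6, 11, 10, 13, 9]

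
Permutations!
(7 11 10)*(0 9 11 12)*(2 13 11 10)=(0 9 10 7 12)(2 13 11)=[9, 1, 13, 3, 4, 5, 6, 12, 8, 10, 7, 2, 0, 11]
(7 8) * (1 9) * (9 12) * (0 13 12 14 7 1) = (0 13 12 9)(1 14 7 8) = [13, 14, 2, 3, 4, 5, 6, 8, 1, 0, 10, 11, 9, 12, 7]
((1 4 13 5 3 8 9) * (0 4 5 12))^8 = (13)(1 8 5 9 3)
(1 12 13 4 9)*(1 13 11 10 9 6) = (1 12 11 10 9 13 4 6) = [0, 12, 2, 3, 6, 5, 1, 7, 8, 13, 9, 10, 11, 4]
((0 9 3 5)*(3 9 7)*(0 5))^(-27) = (9)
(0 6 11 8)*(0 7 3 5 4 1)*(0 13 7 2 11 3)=(0 6 3 5 4 1 13 7)(2 11 8)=[6, 13, 11, 5, 1, 4, 3, 0, 2, 9, 10, 8, 12, 7]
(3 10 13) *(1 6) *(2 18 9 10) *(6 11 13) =(1 11 13 3 2 18 9 10 6) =[0, 11, 18, 2, 4, 5, 1, 7, 8, 10, 6, 13, 12, 3, 14, 15, 16, 17, 9]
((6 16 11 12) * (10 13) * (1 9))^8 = (16)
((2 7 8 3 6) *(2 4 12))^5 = (2 4 3 7 12 6 8)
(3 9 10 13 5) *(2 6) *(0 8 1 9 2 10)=(0 8 1 9)(2 6 10 13 5 3)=[8, 9, 6, 2, 4, 3, 10, 7, 1, 0, 13, 11, 12, 5]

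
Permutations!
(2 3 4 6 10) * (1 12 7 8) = [0, 12, 3, 4, 6, 5, 10, 8, 1, 9, 2, 11, 7] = (1 12 7 8)(2 3 4 6 10)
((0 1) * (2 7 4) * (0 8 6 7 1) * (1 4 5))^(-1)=(1 5 7 6 8)(2 4)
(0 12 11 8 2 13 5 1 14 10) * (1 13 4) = (0 12 11 8 2 4 1 14 10)(5 13) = [12, 14, 4, 3, 1, 13, 6, 7, 2, 9, 0, 8, 11, 5, 10]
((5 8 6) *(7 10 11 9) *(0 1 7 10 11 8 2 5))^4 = (0 9)(1 10)(6 11)(7 8)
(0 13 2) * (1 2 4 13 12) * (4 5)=(0 12 1 2)(4 13 5)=[12, 2, 0, 3, 13, 4, 6, 7, 8, 9, 10, 11, 1, 5]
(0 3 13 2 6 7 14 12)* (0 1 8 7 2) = [3, 8, 6, 13, 4, 5, 2, 14, 7, 9, 10, 11, 1, 0, 12] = (0 3 13)(1 8 7 14 12)(2 6)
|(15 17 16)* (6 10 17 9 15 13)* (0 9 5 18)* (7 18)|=30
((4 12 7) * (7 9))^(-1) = ((4 12 9 7))^(-1) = (4 7 9 12)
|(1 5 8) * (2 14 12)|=|(1 5 8)(2 14 12)|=3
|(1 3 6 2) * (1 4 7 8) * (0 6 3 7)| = 12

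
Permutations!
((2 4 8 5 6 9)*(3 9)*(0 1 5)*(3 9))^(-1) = (0 8 4 2 9 6 5 1)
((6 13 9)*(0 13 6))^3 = (13) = ((0 13 9))^3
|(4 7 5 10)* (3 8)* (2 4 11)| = |(2 4 7 5 10 11)(3 8)| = 6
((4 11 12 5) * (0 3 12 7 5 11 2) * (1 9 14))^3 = (14)(0 11 4 3 7 2 12 5)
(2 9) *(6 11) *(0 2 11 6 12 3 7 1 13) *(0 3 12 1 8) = (0 2 9 11 1 13 3 7 8) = [2, 13, 9, 7, 4, 5, 6, 8, 0, 11, 10, 1, 12, 3]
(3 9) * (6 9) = [0, 1, 2, 6, 4, 5, 9, 7, 8, 3] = (3 6 9)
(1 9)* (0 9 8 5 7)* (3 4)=(0 9 1 8 5 7)(3 4)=[9, 8, 2, 4, 3, 7, 6, 0, 5, 1]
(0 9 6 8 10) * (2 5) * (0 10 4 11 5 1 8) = (0 9 6)(1 8 4 11 5 2) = [9, 8, 1, 3, 11, 2, 0, 7, 4, 6, 10, 5]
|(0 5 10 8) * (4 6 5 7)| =7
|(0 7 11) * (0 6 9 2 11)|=|(0 7)(2 11 6 9)|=4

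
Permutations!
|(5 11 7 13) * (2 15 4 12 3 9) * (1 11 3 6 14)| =|(1 11 7 13 5 3 9 2 15 4 12 6 14)| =13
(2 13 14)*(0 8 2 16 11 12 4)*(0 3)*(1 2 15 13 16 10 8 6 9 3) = (0 6 9 3)(1 2 16 11 12 4)(8 15 13 14 10) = [6, 2, 16, 0, 1, 5, 9, 7, 15, 3, 8, 12, 4, 14, 10, 13, 11]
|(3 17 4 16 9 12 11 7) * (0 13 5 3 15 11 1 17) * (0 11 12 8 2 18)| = 16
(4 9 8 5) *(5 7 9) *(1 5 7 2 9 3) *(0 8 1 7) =(0 8 2 9 1 5 4)(3 7) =[8, 5, 9, 7, 0, 4, 6, 3, 2, 1]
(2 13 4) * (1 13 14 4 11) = (1 13 11)(2 14 4) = [0, 13, 14, 3, 2, 5, 6, 7, 8, 9, 10, 1, 12, 11, 4]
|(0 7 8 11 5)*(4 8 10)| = 7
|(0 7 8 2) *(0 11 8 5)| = 3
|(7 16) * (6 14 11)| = 6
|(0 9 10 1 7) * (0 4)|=|(0 9 10 1 7 4)|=6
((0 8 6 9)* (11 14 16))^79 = (0 9 6 8)(11 14 16)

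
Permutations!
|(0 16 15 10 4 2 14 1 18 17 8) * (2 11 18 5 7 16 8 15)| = |(0 8)(1 5 7 16 2 14)(4 11 18 17 15 10)| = 6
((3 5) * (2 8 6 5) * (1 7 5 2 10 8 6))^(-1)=(1 8 10 3 5 7)(2 6)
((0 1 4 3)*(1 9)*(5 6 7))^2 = (0 1 3 9 4)(5 7 6)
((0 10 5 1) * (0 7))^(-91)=(0 7 1 5 10)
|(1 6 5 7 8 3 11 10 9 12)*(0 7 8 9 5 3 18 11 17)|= 40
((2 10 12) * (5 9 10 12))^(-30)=((2 12)(5 9 10))^(-30)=(12)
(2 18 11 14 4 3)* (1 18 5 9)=[0, 18, 5, 2, 3, 9, 6, 7, 8, 1, 10, 14, 12, 13, 4, 15, 16, 17, 11]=(1 18 11 14 4 3 2 5 9)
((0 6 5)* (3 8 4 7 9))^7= ((0 6 5)(3 8 4 7 9))^7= (0 6 5)(3 4 9 8 7)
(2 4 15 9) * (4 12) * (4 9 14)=(2 12 9)(4 15 14)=[0, 1, 12, 3, 15, 5, 6, 7, 8, 2, 10, 11, 9, 13, 4, 14]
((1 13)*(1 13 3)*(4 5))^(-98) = (13)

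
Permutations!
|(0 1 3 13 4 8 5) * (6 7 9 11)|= 28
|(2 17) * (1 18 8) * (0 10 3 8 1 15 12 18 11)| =18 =|(0 10 3 8 15 12 18 1 11)(2 17)|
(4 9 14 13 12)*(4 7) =[0, 1, 2, 3, 9, 5, 6, 4, 8, 14, 10, 11, 7, 12, 13] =(4 9 14 13 12 7)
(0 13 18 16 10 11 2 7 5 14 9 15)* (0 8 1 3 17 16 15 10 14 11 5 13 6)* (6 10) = (0 10 5 11 2 7 13 18 15 8 1 3 17 16 14 9 6) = [10, 3, 7, 17, 4, 11, 0, 13, 1, 6, 5, 2, 12, 18, 9, 8, 14, 16, 15]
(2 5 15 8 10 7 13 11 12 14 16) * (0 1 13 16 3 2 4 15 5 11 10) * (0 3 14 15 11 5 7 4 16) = [1, 13, 5, 2, 11, 7, 6, 0, 3, 9, 4, 12, 15, 10, 14, 8, 16] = (16)(0 1 13 10 4 11 12 15 8 3 2 5 7)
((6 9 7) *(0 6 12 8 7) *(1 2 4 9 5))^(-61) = ((0 6 5 1 2 4 9)(7 12 8))^(-61) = (0 5 2 9 6 1 4)(7 8 12)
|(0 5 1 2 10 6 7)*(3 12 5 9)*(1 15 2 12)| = |(0 9 3 1 12 5 15 2 10 6 7)| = 11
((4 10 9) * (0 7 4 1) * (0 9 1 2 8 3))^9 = ((0 7 4 10 1 9 2 8 3))^9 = (10)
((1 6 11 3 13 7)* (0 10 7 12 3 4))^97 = (0 4 11 6 1 7 10)(3 13 12)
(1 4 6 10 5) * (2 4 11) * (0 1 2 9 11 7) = (0 1 7)(2 4 6 10 5)(9 11) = [1, 7, 4, 3, 6, 2, 10, 0, 8, 11, 5, 9]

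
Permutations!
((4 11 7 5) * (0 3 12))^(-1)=(0 12 3)(4 5 7 11)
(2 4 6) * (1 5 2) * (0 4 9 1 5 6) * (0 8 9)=(0 4 8 9 1 6 5 2)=[4, 6, 0, 3, 8, 2, 5, 7, 9, 1]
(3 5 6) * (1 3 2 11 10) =(1 3 5 6 2 11 10) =[0, 3, 11, 5, 4, 6, 2, 7, 8, 9, 1, 10]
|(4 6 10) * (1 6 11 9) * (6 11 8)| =|(1 11 9)(4 8 6 10)| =12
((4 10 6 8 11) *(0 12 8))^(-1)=(0 6 10 4 11 8 12)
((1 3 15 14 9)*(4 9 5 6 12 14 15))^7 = (15)(1 9 4 3)(5 14 12 6)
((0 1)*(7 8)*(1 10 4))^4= (10)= ((0 10 4 1)(7 8))^4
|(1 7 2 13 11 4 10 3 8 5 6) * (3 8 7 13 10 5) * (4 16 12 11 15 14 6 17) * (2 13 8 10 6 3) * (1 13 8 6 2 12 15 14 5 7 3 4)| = 13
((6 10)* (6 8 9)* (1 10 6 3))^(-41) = ((1 10 8 9 3))^(-41) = (1 3 9 8 10)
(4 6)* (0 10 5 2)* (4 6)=(0 10 5 2)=[10, 1, 0, 3, 4, 2, 6, 7, 8, 9, 5]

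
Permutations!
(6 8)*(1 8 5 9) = (1 8 6 5 9) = [0, 8, 2, 3, 4, 9, 5, 7, 6, 1]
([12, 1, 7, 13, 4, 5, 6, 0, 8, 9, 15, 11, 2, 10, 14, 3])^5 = [12, 1, 7, 13, 4, 5, 6, 0, 8, 9, 15, 11, 2, 10, 14, 3]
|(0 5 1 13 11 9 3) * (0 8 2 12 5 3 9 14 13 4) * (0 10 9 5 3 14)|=|(0 14 13 11)(1 4 10 9 5)(2 12 3 8)|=20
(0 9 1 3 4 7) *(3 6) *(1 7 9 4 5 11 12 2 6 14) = [4, 14, 6, 5, 9, 11, 3, 0, 8, 7, 10, 12, 2, 13, 1] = (0 4 9 7)(1 14)(2 6 3 5 11 12)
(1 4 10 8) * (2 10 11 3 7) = (1 4 11 3 7 2 10 8) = [0, 4, 10, 7, 11, 5, 6, 2, 1, 9, 8, 3]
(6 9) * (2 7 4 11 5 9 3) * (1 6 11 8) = [0, 6, 7, 2, 8, 9, 3, 4, 1, 11, 10, 5] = (1 6 3 2 7 4 8)(5 9 11)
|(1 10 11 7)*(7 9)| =5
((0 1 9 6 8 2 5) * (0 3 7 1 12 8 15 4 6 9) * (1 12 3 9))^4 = (0 8 1 12 9 7 5 3 2)(4 6 15)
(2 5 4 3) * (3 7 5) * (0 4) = (0 4 7 5)(2 3) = [4, 1, 3, 2, 7, 0, 6, 5]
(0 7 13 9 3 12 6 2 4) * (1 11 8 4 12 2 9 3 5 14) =(0 7 13 3 2 12 6 9 5 14 1 11 8 4) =[7, 11, 12, 2, 0, 14, 9, 13, 4, 5, 10, 8, 6, 3, 1]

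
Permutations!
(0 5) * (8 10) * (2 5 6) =[6, 1, 5, 3, 4, 0, 2, 7, 10, 9, 8] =(0 6 2 5)(8 10)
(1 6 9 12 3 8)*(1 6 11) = [0, 11, 2, 8, 4, 5, 9, 7, 6, 12, 10, 1, 3] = (1 11)(3 8 6 9 12)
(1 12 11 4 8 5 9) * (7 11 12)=(12)(1 7 11 4 8 5 9)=[0, 7, 2, 3, 8, 9, 6, 11, 5, 1, 10, 4, 12]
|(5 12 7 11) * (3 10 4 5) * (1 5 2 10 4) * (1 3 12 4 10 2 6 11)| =|(1 5 4 6 11 12 7)(3 10)| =14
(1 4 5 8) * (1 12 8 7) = (1 4 5 7)(8 12) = [0, 4, 2, 3, 5, 7, 6, 1, 12, 9, 10, 11, 8]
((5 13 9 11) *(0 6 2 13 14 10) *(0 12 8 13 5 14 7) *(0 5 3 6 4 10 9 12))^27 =(14)(5 7) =((0 4 10)(2 3 6)(5 7)(8 13 12)(9 11 14))^27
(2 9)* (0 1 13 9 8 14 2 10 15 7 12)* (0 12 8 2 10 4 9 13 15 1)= [0, 15, 2, 3, 9, 5, 6, 8, 14, 4, 1, 11, 12, 13, 10, 7]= (1 15 7 8 14 10)(4 9)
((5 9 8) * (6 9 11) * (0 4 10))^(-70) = (11)(0 10 4)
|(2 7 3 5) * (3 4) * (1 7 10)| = |(1 7 4 3 5 2 10)| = 7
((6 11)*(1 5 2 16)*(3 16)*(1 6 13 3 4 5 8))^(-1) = ((1 8)(2 4 5)(3 16 6 11 13))^(-1) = (1 8)(2 5 4)(3 13 11 6 16)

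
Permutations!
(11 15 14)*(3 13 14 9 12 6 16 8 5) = (3 13 14 11 15 9 12 6 16 8 5) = [0, 1, 2, 13, 4, 3, 16, 7, 5, 12, 10, 15, 6, 14, 11, 9, 8]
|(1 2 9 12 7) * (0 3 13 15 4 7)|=|(0 3 13 15 4 7 1 2 9 12)|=10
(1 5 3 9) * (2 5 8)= (1 8 2 5 3 9)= [0, 8, 5, 9, 4, 3, 6, 7, 2, 1]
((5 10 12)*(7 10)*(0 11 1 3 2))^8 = (12)(0 3 11 2 1)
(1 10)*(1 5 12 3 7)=(1 10 5 12 3 7)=[0, 10, 2, 7, 4, 12, 6, 1, 8, 9, 5, 11, 3]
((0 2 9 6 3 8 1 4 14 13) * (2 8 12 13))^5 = ((0 8 1 4 14 2 9 6 3 12 13))^5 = (0 2 13 14 12 4 3 1 6 8 9)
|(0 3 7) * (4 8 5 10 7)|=7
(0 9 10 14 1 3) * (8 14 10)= [9, 3, 2, 0, 4, 5, 6, 7, 14, 8, 10, 11, 12, 13, 1]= (0 9 8 14 1 3)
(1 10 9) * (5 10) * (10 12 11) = (1 5 12 11 10 9) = [0, 5, 2, 3, 4, 12, 6, 7, 8, 1, 9, 10, 11]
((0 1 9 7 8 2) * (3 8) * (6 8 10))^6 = ((0 1 9 7 3 10 6 8 2))^6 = (0 6 7)(1 8 3)(2 10 9)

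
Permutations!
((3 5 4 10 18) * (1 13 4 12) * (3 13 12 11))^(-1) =((1 12)(3 5 11)(4 10 18 13))^(-1) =(1 12)(3 11 5)(4 13 18 10)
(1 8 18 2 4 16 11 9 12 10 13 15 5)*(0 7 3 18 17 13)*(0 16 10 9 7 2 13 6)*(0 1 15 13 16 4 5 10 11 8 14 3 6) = [2, 14, 5, 18, 11, 15, 1, 6, 17, 12, 4, 7, 9, 13, 3, 10, 8, 0, 16] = (0 2 5 15 10 4 11 7 6 1 14 3 18 16 8 17)(9 12)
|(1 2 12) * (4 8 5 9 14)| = |(1 2 12)(4 8 5 9 14)| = 15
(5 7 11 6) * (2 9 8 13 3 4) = [0, 1, 9, 4, 2, 7, 5, 11, 13, 8, 10, 6, 12, 3] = (2 9 8 13 3 4)(5 7 11 6)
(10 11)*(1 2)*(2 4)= (1 4 2)(10 11)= [0, 4, 1, 3, 2, 5, 6, 7, 8, 9, 11, 10]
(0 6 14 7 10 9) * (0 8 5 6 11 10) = (0 11 10 9 8 5 6 14 7) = [11, 1, 2, 3, 4, 6, 14, 0, 5, 8, 9, 10, 12, 13, 7]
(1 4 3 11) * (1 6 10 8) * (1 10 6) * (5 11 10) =(1 4 3 10 8 5 11) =[0, 4, 2, 10, 3, 11, 6, 7, 5, 9, 8, 1]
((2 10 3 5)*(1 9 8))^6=(2 3)(5 10)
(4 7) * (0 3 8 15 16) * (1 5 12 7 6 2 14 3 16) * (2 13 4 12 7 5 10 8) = (0 16)(1 10 8 15)(2 14 3)(4 6 13)(5 7 12) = [16, 10, 14, 2, 6, 7, 13, 12, 15, 9, 8, 11, 5, 4, 3, 1, 0]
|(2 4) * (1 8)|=2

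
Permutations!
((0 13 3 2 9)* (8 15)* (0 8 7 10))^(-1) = (0 10 7 15 8 9 2 3 13)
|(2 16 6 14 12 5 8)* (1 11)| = |(1 11)(2 16 6 14 12 5 8)| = 14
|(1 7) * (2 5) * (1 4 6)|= 4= |(1 7 4 6)(2 5)|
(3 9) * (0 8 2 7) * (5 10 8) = (0 5 10 8 2 7)(3 9) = [5, 1, 7, 9, 4, 10, 6, 0, 2, 3, 8]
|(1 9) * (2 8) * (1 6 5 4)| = 10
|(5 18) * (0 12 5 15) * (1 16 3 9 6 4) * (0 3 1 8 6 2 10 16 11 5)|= |(0 12)(1 11 5 18 15 3 9 2 10 16)(4 8 6)|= 30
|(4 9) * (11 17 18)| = 6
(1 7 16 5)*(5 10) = (1 7 16 10 5) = [0, 7, 2, 3, 4, 1, 6, 16, 8, 9, 5, 11, 12, 13, 14, 15, 10]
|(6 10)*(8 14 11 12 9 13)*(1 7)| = |(1 7)(6 10)(8 14 11 12 9 13)| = 6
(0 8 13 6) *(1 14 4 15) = (0 8 13 6)(1 14 4 15) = [8, 14, 2, 3, 15, 5, 0, 7, 13, 9, 10, 11, 12, 6, 4, 1]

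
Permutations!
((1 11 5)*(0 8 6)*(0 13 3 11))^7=(0 1 5 11 3 13 6 8)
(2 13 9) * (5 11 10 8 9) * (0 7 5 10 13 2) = [7, 1, 2, 3, 4, 11, 6, 5, 9, 0, 8, 13, 12, 10] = (0 7 5 11 13 10 8 9)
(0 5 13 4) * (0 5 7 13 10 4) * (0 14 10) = [7, 1, 2, 3, 5, 0, 6, 13, 8, 9, 4, 11, 12, 14, 10] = (0 7 13 14 10 4 5)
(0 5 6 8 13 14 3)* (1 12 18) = [5, 12, 2, 0, 4, 6, 8, 7, 13, 9, 10, 11, 18, 14, 3, 15, 16, 17, 1] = (0 5 6 8 13 14 3)(1 12 18)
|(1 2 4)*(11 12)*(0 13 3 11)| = |(0 13 3 11 12)(1 2 4)| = 15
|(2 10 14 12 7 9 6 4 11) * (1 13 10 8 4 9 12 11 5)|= 18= |(1 13 10 14 11 2 8 4 5)(6 9)(7 12)|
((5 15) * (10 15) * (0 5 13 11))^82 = (0 13 10)(5 11 15)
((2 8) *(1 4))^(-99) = (1 4)(2 8)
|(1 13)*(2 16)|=2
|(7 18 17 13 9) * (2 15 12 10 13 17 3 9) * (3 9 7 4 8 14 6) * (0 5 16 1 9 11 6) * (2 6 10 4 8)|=28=|(0 5 16 1 9 8 14)(2 15 12 4)(3 7 18 11 10 13 6)|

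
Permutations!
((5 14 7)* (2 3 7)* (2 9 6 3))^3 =((3 7 5 14 9 6))^3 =(3 14)(5 6)(7 9)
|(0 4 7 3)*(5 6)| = 4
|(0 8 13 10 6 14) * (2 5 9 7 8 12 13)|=|(0 12 13 10 6 14)(2 5 9 7 8)|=30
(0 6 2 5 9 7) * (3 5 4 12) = (0 6 2 4 12 3 5 9 7) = [6, 1, 4, 5, 12, 9, 2, 0, 8, 7, 10, 11, 3]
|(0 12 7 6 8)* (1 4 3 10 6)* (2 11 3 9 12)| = 35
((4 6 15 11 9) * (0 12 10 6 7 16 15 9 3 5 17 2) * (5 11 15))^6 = (0 7 12 16 10 5 6 17 9 2 4)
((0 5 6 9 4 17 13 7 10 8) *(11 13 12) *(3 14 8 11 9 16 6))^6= (0 5 3 14 8)(4 12)(7 11)(9 17)(10 13)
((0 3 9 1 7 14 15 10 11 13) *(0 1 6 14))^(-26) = (0 11 6 7 10 9 1 15 3 13 14)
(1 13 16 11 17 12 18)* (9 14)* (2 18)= (1 13 16 11 17 12 2 18)(9 14)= [0, 13, 18, 3, 4, 5, 6, 7, 8, 14, 10, 17, 2, 16, 9, 15, 11, 12, 1]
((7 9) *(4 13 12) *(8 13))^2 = (4 13)(8 12)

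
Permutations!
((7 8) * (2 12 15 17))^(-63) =(2 12 15 17)(7 8) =((2 12 15 17)(7 8))^(-63)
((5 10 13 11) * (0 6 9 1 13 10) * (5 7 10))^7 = ((0 6 9 1 13 11 7 10 5))^7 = (0 10 11 1 6 5 7 13 9)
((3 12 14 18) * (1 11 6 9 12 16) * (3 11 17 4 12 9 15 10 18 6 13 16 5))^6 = (1 15)(4 18)(6 16)(10 17)(11 12)(13 14)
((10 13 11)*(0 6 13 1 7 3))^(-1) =(0 3 7 1 10 11 13 6)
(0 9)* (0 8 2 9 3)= (0 3)(2 9 8)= [3, 1, 9, 0, 4, 5, 6, 7, 2, 8]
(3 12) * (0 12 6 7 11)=(0 12 3 6 7 11)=[12, 1, 2, 6, 4, 5, 7, 11, 8, 9, 10, 0, 3]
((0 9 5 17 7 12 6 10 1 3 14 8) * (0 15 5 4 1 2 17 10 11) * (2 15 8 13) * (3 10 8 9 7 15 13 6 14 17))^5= ((0 7 12 14 6 11)(1 10 13 2 3 17 15 5 8 9 4))^5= (0 11 6 14 12 7)(1 17 4 3 9 2 8 13 5 10 15)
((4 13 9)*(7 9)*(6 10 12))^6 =((4 13 7 9)(6 10 12))^6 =(4 7)(9 13)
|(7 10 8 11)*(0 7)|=5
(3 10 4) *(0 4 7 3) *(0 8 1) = [4, 0, 2, 10, 8, 5, 6, 3, 1, 9, 7] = (0 4 8 1)(3 10 7)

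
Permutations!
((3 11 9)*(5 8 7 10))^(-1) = ((3 11 9)(5 8 7 10))^(-1) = (3 9 11)(5 10 7 8)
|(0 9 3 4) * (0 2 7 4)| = |(0 9 3)(2 7 4)| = 3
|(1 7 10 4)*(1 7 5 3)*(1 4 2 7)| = 12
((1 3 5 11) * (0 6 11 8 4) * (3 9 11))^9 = (11)(0 5)(3 4)(6 8)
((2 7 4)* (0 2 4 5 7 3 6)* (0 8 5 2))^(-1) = (2 7 5 8 6 3)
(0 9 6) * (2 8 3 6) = (0 9 2 8 3 6) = [9, 1, 8, 6, 4, 5, 0, 7, 3, 2]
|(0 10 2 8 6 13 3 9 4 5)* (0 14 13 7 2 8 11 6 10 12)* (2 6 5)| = |(0 12)(2 11 5 14 13 3 9 4)(6 7)(8 10)| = 8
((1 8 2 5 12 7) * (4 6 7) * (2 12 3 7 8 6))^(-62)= (1 6 8 12 4 2 5 3 7)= ((1 6 8 12 4 2 5 3 7))^(-62)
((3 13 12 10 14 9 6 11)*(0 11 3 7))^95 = ((0 11 7)(3 13 12 10 14 9 6))^95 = (0 7 11)(3 14 13 9 12 6 10)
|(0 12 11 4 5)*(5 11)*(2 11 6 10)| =15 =|(0 12 5)(2 11 4 6 10)|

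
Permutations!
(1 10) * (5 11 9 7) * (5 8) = (1 10)(5 11 9 7 8) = [0, 10, 2, 3, 4, 11, 6, 8, 5, 7, 1, 9]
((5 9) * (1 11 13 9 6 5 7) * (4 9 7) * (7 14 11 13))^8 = ((1 13 14 11 7)(4 9)(5 6))^8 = (1 11 13 7 14)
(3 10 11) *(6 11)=(3 10 6 11)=[0, 1, 2, 10, 4, 5, 11, 7, 8, 9, 6, 3]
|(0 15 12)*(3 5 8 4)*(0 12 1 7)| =4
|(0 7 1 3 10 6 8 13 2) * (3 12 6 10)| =8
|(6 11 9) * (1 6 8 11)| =6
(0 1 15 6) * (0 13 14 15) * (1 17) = (0 17 1)(6 13 14 15) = [17, 0, 2, 3, 4, 5, 13, 7, 8, 9, 10, 11, 12, 14, 15, 6, 16, 1]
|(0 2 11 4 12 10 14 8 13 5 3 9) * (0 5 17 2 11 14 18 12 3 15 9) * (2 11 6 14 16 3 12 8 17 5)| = 17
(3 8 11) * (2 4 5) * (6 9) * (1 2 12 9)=(1 2 4 5 12 9 6)(3 8 11)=[0, 2, 4, 8, 5, 12, 1, 7, 11, 6, 10, 3, 9]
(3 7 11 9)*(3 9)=[0, 1, 2, 7, 4, 5, 6, 11, 8, 9, 10, 3]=(3 7 11)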